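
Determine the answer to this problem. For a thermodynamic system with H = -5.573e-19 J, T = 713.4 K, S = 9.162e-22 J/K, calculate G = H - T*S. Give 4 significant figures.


Step 1: T*S = 713.4 * 9.162e-22 = 6.536e-19 J
Step 2: G = H - T*S = -5.573e-19 - 6.536e-19
Step 3: G = -1.211e-18 J

-1.211e-18


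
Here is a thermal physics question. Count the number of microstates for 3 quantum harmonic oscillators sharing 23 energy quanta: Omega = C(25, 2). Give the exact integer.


Step 1: Use binomial coefficient C(25, 2)
Step 2: Numerator = 25! / 23!
Step 3: Denominator = 2!
Step 4: Omega = 300

300


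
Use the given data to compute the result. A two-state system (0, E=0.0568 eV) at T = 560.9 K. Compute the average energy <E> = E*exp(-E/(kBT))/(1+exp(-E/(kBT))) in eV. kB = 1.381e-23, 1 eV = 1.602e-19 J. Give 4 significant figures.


Step 1: beta*E = 0.0568*1.602e-19/(1.381e-23*560.9) = 1.175
Step 2: exp(-beta*E) = 0.3089
Step 3: <E> = 0.0568*0.3089/(1+0.3089) = 0.01341 eV

0.01341


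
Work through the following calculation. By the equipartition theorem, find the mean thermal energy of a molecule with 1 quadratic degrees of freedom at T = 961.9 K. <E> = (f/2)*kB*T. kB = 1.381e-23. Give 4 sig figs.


Step 1: f/2 = 1/2 = 0.5
Step 2: kB*T = 1.381e-23 * 961.9 = 1.328e-20
Step 3: <E> = 0.5 * 1.328e-20 = 6.642e-21 J

6.642e-21


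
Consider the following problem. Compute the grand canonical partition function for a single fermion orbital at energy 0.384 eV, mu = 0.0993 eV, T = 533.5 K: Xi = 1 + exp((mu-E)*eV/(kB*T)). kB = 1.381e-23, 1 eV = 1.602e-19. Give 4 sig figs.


Step 1: (mu - E) = 0.0993 - 0.384 = -0.2847 eV
Step 2: x = (mu-E)*eV/(kB*T) = -0.2847*1.602e-19/(1.381e-23*533.5) = -6.19
Step 3: exp(x) = 0.002049
Step 4: Xi = 1 + 0.002049 = 1.002

1.002


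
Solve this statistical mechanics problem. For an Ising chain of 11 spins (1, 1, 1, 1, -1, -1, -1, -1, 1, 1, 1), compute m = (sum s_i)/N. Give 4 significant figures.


Step 1: Count up spins (+1): 7, down spins (-1): 4
Step 2: Total magnetization M = 7 - 4 = 3
Step 3: m = M/N = 3/11 = 0.2727

0.2727


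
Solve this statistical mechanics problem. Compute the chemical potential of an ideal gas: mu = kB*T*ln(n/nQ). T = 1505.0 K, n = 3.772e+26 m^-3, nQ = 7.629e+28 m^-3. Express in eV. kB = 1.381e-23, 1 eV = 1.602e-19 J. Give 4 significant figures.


Step 1: n/nQ = 3.772e+26/7.629e+28 = 0.004944
Step 2: ln(n/nQ) = -5.31
Step 3: mu = kB*T*ln(n/nQ) = 2.078e-20*-5.31 = -1.104e-19 J
Step 4: Convert to eV: -1.104e-19/1.602e-19 = -0.6888 eV

-0.6888


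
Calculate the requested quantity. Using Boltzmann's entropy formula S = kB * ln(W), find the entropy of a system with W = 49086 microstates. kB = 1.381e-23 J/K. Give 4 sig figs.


Step 1: ln(W) = ln(49086) = 10.8
Step 2: S = kB * ln(W) = 1.381e-23 * 10.8
Step 3: S = 1.492e-22 J/K

1.492e-22


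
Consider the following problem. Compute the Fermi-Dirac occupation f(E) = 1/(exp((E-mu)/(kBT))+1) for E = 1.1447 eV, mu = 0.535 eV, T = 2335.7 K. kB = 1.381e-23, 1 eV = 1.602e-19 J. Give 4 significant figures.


Step 1: (E - mu) = 1.1447 - 0.535 = 0.6097 eV
Step 2: Convert: (E-mu)*eV = 9.767e-20 J
Step 3: x = (E-mu)*eV/(kB*T) = 3.028
Step 4: f = 1/(exp(3.028)+1) = 0.04617

0.04617


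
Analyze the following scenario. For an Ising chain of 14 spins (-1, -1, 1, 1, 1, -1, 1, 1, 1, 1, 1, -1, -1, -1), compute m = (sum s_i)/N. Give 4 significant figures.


Step 1: Count up spins (+1): 8, down spins (-1): 6
Step 2: Total magnetization M = 8 - 6 = 2
Step 3: m = M/N = 2/14 = 0.1429

0.1429


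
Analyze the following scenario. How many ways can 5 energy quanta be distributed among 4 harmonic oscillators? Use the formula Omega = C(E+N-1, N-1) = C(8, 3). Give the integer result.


Step 1: Use binomial coefficient C(8, 3)
Step 2: Numerator = 8! / 5!
Step 3: Denominator = 3!
Step 4: Omega = 56

56


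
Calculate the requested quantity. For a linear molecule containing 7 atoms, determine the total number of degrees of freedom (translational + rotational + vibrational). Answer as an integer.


Step 1: Translational DOF = 3
Step 2: Rotational DOF (linear) = 2
Step 3: Vibrational DOF = 3*7 - 5 = 16
Step 4: Total = 3 + 2 + 16 = 21

21


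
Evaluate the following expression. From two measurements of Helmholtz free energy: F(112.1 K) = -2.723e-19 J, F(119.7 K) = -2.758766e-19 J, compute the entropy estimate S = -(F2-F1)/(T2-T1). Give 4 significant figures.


Step 1: dF = F2 - F1 = -2.758766e-19 - (-2.723e-19) = -3.5766e-21 J
Step 2: dT = T2 - T1 = 119.7 - 112.1 = 7.6 K
Step 3: S = -dF/dT = -(-3.5766e-21)/7.6 = 4.706e-22 J/K

4.706e-22


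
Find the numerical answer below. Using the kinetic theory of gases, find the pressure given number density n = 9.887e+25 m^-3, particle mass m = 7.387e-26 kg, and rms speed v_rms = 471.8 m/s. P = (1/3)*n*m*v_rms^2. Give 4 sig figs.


Step 1: v_rms^2 = 471.8^2 = 2.226e+05
Step 2: n*m = 9.887e+25*7.387e-26 = 7.304
Step 3: P = (1/3)*7.304*2.226e+05 = 5.419e+05 Pa

5.419e+05


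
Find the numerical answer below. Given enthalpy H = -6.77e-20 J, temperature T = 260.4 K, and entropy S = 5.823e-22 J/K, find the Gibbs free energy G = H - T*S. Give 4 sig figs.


Step 1: T*S = 260.4 * 5.823e-22 = 1.516e-19 J
Step 2: G = H - T*S = -6.77e-20 - 1.516e-19
Step 3: G = -2.193e-19 J

-2.193e-19


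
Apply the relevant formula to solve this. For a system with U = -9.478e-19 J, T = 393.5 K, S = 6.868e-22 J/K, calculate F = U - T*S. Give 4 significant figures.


Step 1: T*S = 393.5 * 6.868e-22 = 2.703e-19 J
Step 2: F = U - T*S = -9.478e-19 - 2.703e-19
Step 3: F = -1.218e-18 J

-1.218e-18


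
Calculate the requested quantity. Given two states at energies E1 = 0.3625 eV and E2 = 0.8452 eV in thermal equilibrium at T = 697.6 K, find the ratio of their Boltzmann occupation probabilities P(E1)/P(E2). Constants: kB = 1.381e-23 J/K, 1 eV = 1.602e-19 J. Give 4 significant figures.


Step 1: Compute energy difference dE = E1 - E2 = 0.3625 - 0.8452 = -0.4827 eV
Step 2: Convert to Joules: dE_J = -0.4827 * 1.602e-19 = -7.733e-20 J
Step 3: Compute exponent = -dE_J / (kB * T) = -(-7.733e-20) / (1.381e-23 * 697.6) = 8.027
Step 4: P(E1)/P(E2) = exp(8.027) = 3062

3062


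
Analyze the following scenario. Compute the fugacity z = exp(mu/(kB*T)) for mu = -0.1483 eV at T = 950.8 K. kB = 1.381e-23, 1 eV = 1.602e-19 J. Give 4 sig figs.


Step 1: Convert mu to Joules: -0.1483*1.602e-19 = -2.376e-20 J
Step 2: kB*T = 1.381e-23*950.8 = 1.313e-20 J
Step 3: mu/(kB*T) = -1.809
Step 4: z = exp(-1.809) = 0.1638

0.1638


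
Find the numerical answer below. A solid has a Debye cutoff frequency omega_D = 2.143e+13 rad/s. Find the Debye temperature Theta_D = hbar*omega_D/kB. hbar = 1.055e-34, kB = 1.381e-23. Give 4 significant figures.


Step 1: hbar*omega_D = 1.055e-34 * 2.143e+13 = 2.261e-21 J
Step 2: Theta_D = 2.261e-21 / 1.381e-23
Step 3: Theta_D = 163.7 K

163.7


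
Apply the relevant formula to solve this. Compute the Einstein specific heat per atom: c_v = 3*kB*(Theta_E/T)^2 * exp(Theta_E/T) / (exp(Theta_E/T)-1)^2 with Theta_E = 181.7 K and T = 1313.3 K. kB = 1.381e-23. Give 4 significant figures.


Step 1: x = Theta_E/T = 181.7/1313.3 = 0.1384
Step 2: x^2 = 0.01914
Step 3: exp(x) = 1.148
Step 4: c_v = 3*1.381e-23*0.01914*1.148/(1.148-1)^2 = 4.136e-23

4.136e-23


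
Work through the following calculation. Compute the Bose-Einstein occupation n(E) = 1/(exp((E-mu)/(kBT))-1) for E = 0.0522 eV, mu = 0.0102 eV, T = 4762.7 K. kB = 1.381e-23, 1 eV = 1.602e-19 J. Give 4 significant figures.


Step 1: (E - mu) = 0.042 eV
Step 2: x = (E-mu)*eV/(kB*T) = 0.042*1.602e-19/(1.381e-23*4762.7) = 0.1023
Step 3: exp(x) = 1.108
Step 4: n = 1/(exp(x)-1) = 9.284

9.284


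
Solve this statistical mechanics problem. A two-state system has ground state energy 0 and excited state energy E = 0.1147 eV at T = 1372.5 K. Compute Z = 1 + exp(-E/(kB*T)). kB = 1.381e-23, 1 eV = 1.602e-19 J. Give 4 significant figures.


Step 1: Compute beta*E = E*eV/(kB*T) = 0.1147*1.602e-19/(1.381e-23*1372.5) = 0.9694
Step 2: exp(-beta*E) = exp(-0.9694) = 0.3793
Step 3: Z = 1 + 0.3793 = 1.379

1.379


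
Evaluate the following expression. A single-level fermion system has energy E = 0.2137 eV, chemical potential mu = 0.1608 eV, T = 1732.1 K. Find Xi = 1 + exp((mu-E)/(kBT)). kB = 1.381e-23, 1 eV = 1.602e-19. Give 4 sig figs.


Step 1: (mu - E) = 0.1608 - 0.2137 = -0.0529 eV
Step 2: x = (mu-E)*eV/(kB*T) = -0.0529*1.602e-19/(1.381e-23*1732.1) = -0.3543
Step 3: exp(x) = 0.7017
Step 4: Xi = 1 + 0.7017 = 1.702

1.702


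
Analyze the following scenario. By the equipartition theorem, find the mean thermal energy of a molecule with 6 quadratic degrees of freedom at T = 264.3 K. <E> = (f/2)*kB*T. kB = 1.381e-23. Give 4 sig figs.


Step 1: f/2 = 6/2 = 3
Step 2: kB*T = 1.381e-23 * 264.3 = 3.65e-21
Step 3: <E> = 3 * 3.65e-21 = 1.095e-20 J

1.095e-20


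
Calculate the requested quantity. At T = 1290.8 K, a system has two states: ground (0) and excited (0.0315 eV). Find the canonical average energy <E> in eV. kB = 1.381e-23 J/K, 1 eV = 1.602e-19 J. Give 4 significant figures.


Step 1: beta*E = 0.0315*1.602e-19/(1.381e-23*1290.8) = 0.2831
Step 2: exp(-beta*E) = 0.7535
Step 3: <E> = 0.0315*0.7535/(1+0.7535) = 0.01354 eV

0.01354


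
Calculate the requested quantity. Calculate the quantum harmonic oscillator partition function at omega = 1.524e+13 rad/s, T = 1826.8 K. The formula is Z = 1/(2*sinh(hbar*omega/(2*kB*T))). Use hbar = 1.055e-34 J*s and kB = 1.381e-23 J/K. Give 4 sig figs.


Step 1: Compute x = hbar*omega/(kB*T) = 1.055e-34*1.524e+13/(1.381e-23*1826.8) = 0.06373
Step 2: x/2 = 0.03187
Step 3: sinh(x/2) = 0.03187
Step 4: Z = 1/(2*0.03187) = 15.69

15.69


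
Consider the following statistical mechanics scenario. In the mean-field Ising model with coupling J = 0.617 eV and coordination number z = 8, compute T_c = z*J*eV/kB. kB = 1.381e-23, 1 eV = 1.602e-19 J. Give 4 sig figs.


Step 1: z*J = 8*0.617 = 4.936 eV
Step 2: Convert to Joules: 4.936*1.602e-19 = 7.907e-19 J
Step 3: T_c = 7.907e-19 / 1.381e-23 = 5.726e+04 K

5.726e+04


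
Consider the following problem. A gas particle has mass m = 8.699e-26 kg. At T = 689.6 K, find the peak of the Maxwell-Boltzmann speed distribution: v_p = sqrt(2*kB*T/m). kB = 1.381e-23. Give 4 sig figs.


Step 1: Numerator = 2*kB*T = 2*1.381e-23*689.6 = 1.905e-20
Step 2: Ratio = 1.905e-20 / 8.699e-26 = 2.19e+05
Step 3: v_p = sqrt(2.19e+05) = 467.9 m/s

467.9


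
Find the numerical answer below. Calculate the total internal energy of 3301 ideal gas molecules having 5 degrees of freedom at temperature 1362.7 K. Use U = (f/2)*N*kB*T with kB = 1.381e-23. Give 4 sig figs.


Step 1: f/2 = 5/2 = 2.5
Step 2: N*kB*T = 3301*1.381e-23*1362.7 = 6.212e-17
Step 3: U = 2.5 * 6.212e-17 = 1.553e-16 J

1.553e-16


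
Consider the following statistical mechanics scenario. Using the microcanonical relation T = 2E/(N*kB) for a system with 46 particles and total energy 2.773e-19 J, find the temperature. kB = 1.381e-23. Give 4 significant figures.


Step 1: Numerator = 2*E = 2*2.773e-19 = 5.546e-19 J
Step 2: Denominator = N*kB = 46*1.381e-23 = 6.353e-22
Step 3: T = 5.546e-19 / 6.353e-22 = 873 K

873


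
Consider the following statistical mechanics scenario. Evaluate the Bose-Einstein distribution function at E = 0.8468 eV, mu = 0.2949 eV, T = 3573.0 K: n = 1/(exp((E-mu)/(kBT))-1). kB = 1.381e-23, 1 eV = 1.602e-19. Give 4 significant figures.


Step 1: (E - mu) = 0.5519 eV
Step 2: x = (E-mu)*eV/(kB*T) = 0.5519*1.602e-19/(1.381e-23*3573.0) = 1.792
Step 3: exp(x) = 6
Step 4: n = 1/(exp(x)-1) = 0.2

0.2


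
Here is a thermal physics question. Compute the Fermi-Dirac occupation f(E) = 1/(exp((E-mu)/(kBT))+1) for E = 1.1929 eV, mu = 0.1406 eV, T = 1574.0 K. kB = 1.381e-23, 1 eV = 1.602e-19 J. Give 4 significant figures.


Step 1: (E - mu) = 1.1929 - 0.1406 = 1.052 eV
Step 2: Convert: (E-mu)*eV = 1.686e-19 J
Step 3: x = (E-mu)*eV/(kB*T) = 7.755
Step 4: f = 1/(exp(7.755)+1) = 0.0004282

0.0004282


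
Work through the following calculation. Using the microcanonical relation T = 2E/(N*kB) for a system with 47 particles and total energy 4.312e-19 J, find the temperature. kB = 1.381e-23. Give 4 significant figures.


Step 1: Numerator = 2*E = 2*4.312e-19 = 8.624e-19 J
Step 2: Denominator = N*kB = 47*1.381e-23 = 6.491e-22
Step 3: T = 8.624e-19 / 6.491e-22 = 1329 K

1329


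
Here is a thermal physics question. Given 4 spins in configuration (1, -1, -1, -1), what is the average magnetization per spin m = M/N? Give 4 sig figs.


Step 1: Count up spins (+1): 1, down spins (-1): 3
Step 2: Total magnetization M = 1 - 3 = -2
Step 3: m = M/N = -2/4 = -0.5

-0.5


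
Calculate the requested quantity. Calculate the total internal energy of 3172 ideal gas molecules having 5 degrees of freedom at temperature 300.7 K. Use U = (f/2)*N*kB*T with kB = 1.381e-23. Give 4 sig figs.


Step 1: f/2 = 5/2 = 2.5
Step 2: N*kB*T = 3172*1.381e-23*300.7 = 1.317e-17
Step 3: U = 2.5 * 1.317e-17 = 3.293e-17 J

3.293e-17


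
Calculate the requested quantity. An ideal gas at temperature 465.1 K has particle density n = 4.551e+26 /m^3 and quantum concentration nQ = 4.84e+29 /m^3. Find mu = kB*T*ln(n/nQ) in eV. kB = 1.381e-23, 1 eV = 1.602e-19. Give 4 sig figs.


Step 1: n/nQ = 4.551e+26/4.84e+29 = 0.0009403
Step 2: ln(n/nQ) = -6.969
Step 3: mu = kB*T*ln(n/nQ) = 6.423e-21*-6.969 = -4.476e-20 J
Step 4: Convert to eV: -4.476e-20/1.602e-19 = -0.2794 eV

-0.2794


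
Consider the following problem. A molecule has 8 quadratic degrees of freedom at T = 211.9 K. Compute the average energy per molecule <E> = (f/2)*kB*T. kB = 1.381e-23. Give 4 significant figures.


Step 1: f/2 = 8/2 = 4
Step 2: kB*T = 1.381e-23 * 211.9 = 2.926e-21
Step 3: <E> = 4 * 2.926e-21 = 1.171e-20 J

1.171e-20


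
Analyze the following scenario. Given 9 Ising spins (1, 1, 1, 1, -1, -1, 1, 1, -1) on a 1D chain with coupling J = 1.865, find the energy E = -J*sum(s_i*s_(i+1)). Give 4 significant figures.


Step 1: Nearest-neighbor products: 1, 1, 1, -1, 1, -1, 1, -1
Step 2: Sum of products = 2
Step 3: E = -1.865 * 2 = -3.73

-3.73


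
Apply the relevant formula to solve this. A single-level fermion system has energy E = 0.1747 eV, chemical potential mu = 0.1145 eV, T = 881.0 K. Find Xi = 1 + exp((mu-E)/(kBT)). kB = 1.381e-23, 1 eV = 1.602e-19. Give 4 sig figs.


Step 1: (mu - E) = 0.1145 - 0.1747 = -0.0602 eV
Step 2: x = (mu-E)*eV/(kB*T) = -0.0602*1.602e-19/(1.381e-23*881.0) = -0.7927
Step 3: exp(x) = 0.4526
Step 4: Xi = 1 + 0.4526 = 1.453

1.453


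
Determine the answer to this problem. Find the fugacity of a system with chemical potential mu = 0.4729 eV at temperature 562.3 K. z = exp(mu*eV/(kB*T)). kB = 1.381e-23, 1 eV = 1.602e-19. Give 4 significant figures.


Step 1: Convert mu to Joules: 0.4729*1.602e-19 = 7.576e-20 J
Step 2: kB*T = 1.381e-23*562.3 = 7.765e-21 J
Step 3: mu/(kB*T) = 9.756
Step 4: z = exp(9.756) = 1.726e+04

1.726e+04


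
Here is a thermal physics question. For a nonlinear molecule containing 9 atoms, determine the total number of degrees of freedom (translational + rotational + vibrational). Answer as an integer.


Step 1: Translational DOF = 3
Step 2: Rotational DOF (nonlinear) = 3
Step 3: Vibrational DOF = 3*9 - 6 = 21
Step 4: Total = 3 + 3 + 21 = 27

27


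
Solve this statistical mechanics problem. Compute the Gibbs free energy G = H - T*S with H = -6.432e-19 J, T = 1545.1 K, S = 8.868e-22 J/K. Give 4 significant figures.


Step 1: T*S = 1545.1 * 8.868e-22 = 1.37e-18 J
Step 2: G = H - T*S = -6.432e-19 - 1.37e-18
Step 3: G = -2.013e-18 J

-2.013e-18


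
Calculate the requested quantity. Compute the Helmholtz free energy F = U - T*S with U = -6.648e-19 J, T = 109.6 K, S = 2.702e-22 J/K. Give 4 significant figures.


Step 1: T*S = 109.6 * 2.702e-22 = 2.961e-20 J
Step 2: F = U - T*S = -6.648e-19 - 2.961e-20
Step 3: F = -6.944e-19 J

-6.944e-19


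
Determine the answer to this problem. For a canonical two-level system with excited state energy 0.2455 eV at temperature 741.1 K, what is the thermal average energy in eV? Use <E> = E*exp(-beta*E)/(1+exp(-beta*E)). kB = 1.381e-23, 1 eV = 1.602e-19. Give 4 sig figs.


Step 1: beta*E = 0.2455*1.602e-19/(1.381e-23*741.1) = 3.843
Step 2: exp(-beta*E) = 0.02143
Step 3: <E> = 0.2455*0.02143/(1+0.02143) = 0.005152 eV

0.005152


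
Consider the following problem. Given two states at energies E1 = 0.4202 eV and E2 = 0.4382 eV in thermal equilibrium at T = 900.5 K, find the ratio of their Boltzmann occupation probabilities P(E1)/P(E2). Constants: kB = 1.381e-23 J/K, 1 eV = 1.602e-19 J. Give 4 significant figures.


Step 1: Compute energy difference dE = E1 - E2 = 0.4202 - 0.4382 = -0.018 eV
Step 2: Convert to Joules: dE_J = -0.018 * 1.602e-19 = -2.884e-21 J
Step 3: Compute exponent = -dE_J / (kB * T) = -(-2.884e-21) / (1.381e-23 * 900.5) = 0.2319
Step 4: P(E1)/P(E2) = exp(0.2319) = 1.261

1.261


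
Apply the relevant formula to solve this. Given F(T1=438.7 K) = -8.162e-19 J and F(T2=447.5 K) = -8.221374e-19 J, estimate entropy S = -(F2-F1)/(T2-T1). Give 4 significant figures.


Step 1: dF = F2 - F1 = -8.221374e-19 - (-8.162e-19) = -5.9374e-21 J
Step 2: dT = T2 - T1 = 447.5 - 438.7 = 8.8 K
Step 3: S = -dF/dT = -(-5.9374e-21)/8.8 = 6.747e-22 J/K

6.747e-22


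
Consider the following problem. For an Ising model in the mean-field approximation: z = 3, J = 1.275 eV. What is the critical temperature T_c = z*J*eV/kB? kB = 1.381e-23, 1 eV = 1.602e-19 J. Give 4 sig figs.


Step 1: z*J = 3*1.275 = 3.825 eV
Step 2: Convert to Joules: 3.825*1.602e-19 = 6.128e-19 J
Step 3: T_c = 6.128e-19 / 1.381e-23 = 4.437e+04 K

4.437e+04


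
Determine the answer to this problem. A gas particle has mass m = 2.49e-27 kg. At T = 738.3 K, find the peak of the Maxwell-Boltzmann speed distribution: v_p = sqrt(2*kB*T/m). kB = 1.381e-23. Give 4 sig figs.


Step 1: Numerator = 2*kB*T = 2*1.381e-23*738.3 = 2.039e-20
Step 2: Ratio = 2.039e-20 / 2.49e-27 = 8.189e+06
Step 3: v_p = sqrt(8.189e+06) = 2862 m/s

2862


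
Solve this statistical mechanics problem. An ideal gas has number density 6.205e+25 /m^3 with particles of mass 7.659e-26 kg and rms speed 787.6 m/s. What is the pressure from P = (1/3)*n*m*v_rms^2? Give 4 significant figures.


Step 1: v_rms^2 = 787.6^2 = 6.203e+05
Step 2: n*m = 6.205e+25*7.659e-26 = 4.752
Step 3: P = (1/3)*4.752*6.203e+05 = 9.827e+05 Pa

9.827e+05


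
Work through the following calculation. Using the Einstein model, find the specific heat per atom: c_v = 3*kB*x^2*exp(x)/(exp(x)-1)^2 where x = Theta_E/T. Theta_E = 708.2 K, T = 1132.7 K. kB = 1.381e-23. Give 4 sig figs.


Step 1: x = Theta_E/T = 708.2/1132.7 = 0.6252
Step 2: x^2 = 0.3909
Step 3: exp(x) = 1.869
Step 4: c_v = 3*1.381e-23*0.3909*1.869/(1.869-1)^2 = 4.011e-23

4.011e-23


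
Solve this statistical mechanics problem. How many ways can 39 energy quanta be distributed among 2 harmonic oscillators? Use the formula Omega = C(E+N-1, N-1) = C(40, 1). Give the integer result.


Step 1: Use binomial coefficient C(40, 1)
Step 2: Numerator = 40! / 39!
Step 3: Denominator = 1!
Step 4: Omega = 40

40


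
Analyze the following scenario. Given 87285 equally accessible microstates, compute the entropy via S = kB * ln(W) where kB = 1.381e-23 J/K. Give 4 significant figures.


Step 1: ln(W) = ln(87285) = 11.38
Step 2: S = kB * ln(W) = 1.381e-23 * 11.38
Step 3: S = 1.571e-22 J/K

1.571e-22


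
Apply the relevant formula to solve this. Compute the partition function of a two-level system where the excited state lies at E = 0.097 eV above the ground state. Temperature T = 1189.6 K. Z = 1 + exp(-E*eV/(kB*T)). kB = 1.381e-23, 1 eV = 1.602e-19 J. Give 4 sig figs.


Step 1: Compute beta*E = E*eV/(kB*T) = 0.097*1.602e-19/(1.381e-23*1189.6) = 0.9459
Step 2: exp(-beta*E) = exp(-0.9459) = 0.3883
Step 3: Z = 1 + 0.3883 = 1.388

1.388


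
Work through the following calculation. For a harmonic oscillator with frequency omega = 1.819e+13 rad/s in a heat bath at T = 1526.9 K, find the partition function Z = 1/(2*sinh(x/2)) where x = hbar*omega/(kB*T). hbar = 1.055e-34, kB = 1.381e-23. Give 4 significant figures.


Step 1: Compute x = hbar*omega/(kB*T) = 1.055e-34*1.819e+13/(1.381e-23*1526.9) = 0.09101
Step 2: x/2 = 0.0455
Step 3: sinh(x/2) = 0.04552
Step 4: Z = 1/(2*0.04552) = 10.98

10.98


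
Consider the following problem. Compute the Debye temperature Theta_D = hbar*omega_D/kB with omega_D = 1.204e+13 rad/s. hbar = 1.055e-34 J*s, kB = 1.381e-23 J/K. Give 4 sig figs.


Step 1: hbar*omega_D = 1.055e-34 * 1.204e+13 = 1.27e-21 J
Step 2: Theta_D = 1.27e-21 / 1.381e-23
Step 3: Theta_D = 91.98 K

91.98


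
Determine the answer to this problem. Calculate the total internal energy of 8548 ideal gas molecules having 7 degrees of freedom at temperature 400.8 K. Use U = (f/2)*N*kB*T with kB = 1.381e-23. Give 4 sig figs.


Step 1: f/2 = 7/2 = 3.5
Step 2: N*kB*T = 8548*1.381e-23*400.8 = 4.731e-17
Step 3: U = 3.5 * 4.731e-17 = 1.656e-16 J

1.656e-16


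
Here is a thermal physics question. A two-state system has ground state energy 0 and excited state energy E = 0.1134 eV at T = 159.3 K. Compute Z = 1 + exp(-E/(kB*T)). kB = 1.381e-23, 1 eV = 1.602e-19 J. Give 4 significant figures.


Step 1: Compute beta*E = E*eV/(kB*T) = 0.1134*1.602e-19/(1.381e-23*159.3) = 8.258
Step 2: exp(-beta*E) = exp(-8.258) = 0.0002592
Step 3: Z = 1 + 0.0002592 = 1

1


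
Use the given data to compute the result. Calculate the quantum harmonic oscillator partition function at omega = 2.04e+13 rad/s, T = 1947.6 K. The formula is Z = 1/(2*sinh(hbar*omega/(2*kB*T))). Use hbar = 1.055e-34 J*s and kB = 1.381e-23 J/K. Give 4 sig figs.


Step 1: Compute x = hbar*omega/(kB*T) = 1.055e-34*2.04e+13/(1.381e-23*1947.6) = 0.08002
Step 2: x/2 = 0.04001
Step 3: sinh(x/2) = 0.04002
Step 4: Z = 1/(2*0.04002) = 12.49

12.49


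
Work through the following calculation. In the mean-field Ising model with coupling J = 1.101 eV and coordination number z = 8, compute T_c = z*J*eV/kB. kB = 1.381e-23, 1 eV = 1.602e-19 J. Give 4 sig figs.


Step 1: z*J = 8*1.101 = 8.808 eV
Step 2: Convert to Joules: 8.808*1.602e-19 = 1.411e-18 J
Step 3: T_c = 1.411e-18 / 1.381e-23 = 1.022e+05 K

1.022e+05


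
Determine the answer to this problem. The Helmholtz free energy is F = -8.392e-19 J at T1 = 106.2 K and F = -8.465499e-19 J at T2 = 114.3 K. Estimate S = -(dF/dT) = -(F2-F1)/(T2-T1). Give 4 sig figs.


Step 1: dF = F2 - F1 = -8.465499e-19 - (-8.392e-19) = -7.3499e-21 J
Step 2: dT = T2 - T1 = 114.3 - 106.2 = 8.1 K
Step 3: S = -dF/dT = -(-7.3499e-21)/8.1 = 9.074e-22 J/K

9.074e-22


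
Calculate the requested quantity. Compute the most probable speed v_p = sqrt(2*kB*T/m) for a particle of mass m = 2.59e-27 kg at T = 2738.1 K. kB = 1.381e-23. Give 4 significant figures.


Step 1: Numerator = 2*kB*T = 2*1.381e-23*2738.1 = 7.563e-20
Step 2: Ratio = 7.563e-20 / 2.59e-27 = 2.92e+07
Step 3: v_p = sqrt(2.92e+07) = 5404 m/s

5404


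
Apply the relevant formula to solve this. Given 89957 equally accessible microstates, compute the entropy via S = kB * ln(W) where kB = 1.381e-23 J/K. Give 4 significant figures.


Step 1: ln(W) = ln(89957) = 11.41
Step 2: S = kB * ln(W) = 1.381e-23 * 11.41
Step 3: S = 1.575e-22 J/K

1.575e-22


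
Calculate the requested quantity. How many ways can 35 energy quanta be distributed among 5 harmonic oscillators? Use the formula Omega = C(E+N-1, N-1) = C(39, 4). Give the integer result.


Step 1: Use binomial coefficient C(39, 4)
Step 2: Numerator = 39! / 35!
Step 3: Denominator = 4!
Step 4: Omega = 82251

82251


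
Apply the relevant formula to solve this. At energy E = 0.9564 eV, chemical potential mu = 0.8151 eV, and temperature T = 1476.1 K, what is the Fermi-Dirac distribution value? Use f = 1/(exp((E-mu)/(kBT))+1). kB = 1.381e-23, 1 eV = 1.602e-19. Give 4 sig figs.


Step 1: (E - mu) = 0.9564 - 0.8151 = 0.1413 eV
Step 2: Convert: (E-mu)*eV = 2.264e-20 J
Step 3: x = (E-mu)*eV/(kB*T) = 1.11
Step 4: f = 1/(exp(1.11)+1) = 0.2478

0.2478


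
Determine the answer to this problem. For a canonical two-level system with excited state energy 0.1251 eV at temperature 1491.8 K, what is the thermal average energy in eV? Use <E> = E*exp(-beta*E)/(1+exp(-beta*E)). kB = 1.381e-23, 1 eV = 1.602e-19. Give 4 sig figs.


Step 1: beta*E = 0.1251*1.602e-19/(1.381e-23*1491.8) = 0.9728
Step 2: exp(-beta*E) = 0.378
Step 3: <E> = 0.1251*0.378/(1+0.378) = 0.03432 eV

0.03432


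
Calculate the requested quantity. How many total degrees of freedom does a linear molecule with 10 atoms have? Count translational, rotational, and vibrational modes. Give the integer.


Step 1: Translational DOF = 3
Step 2: Rotational DOF (linear) = 2
Step 3: Vibrational DOF = 3*10 - 5 = 25
Step 4: Total = 3 + 2 + 25 = 30

30


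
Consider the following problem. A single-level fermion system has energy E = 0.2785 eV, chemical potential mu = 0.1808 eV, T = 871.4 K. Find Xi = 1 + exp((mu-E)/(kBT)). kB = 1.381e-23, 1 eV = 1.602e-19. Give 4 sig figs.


Step 1: (mu - E) = 0.1808 - 0.2785 = -0.0977 eV
Step 2: x = (mu-E)*eV/(kB*T) = -0.0977*1.602e-19/(1.381e-23*871.4) = -1.301
Step 3: exp(x) = 0.2724
Step 4: Xi = 1 + 0.2724 = 1.272

1.272


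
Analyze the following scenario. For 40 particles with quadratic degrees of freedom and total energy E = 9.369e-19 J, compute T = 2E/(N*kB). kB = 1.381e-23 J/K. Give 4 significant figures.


Step 1: Numerator = 2*E = 2*9.369e-19 = 1.874e-18 J
Step 2: Denominator = N*kB = 40*1.381e-23 = 5.524e-22
Step 3: T = 1.874e-18 / 5.524e-22 = 3392 K

3392


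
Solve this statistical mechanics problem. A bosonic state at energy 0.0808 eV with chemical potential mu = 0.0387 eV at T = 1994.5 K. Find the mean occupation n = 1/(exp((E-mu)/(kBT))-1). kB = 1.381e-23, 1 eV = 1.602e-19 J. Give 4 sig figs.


Step 1: (E - mu) = 0.0421 eV
Step 2: x = (E-mu)*eV/(kB*T) = 0.0421*1.602e-19/(1.381e-23*1994.5) = 0.2449
Step 3: exp(x) = 1.277
Step 4: n = 1/(exp(x)-1) = 3.604

3.604


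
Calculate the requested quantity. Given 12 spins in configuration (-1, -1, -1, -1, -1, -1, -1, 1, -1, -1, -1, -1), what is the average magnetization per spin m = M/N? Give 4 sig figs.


Step 1: Count up spins (+1): 1, down spins (-1): 11
Step 2: Total magnetization M = 1 - 11 = -10
Step 3: m = M/N = -10/12 = -0.8333

-0.8333


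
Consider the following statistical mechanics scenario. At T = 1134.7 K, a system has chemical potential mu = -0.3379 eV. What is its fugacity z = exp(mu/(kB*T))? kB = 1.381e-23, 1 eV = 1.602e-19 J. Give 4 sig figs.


Step 1: Convert mu to Joules: -0.3379*1.602e-19 = -5.413e-20 J
Step 2: kB*T = 1.381e-23*1134.7 = 1.567e-20 J
Step 3: mu/(kB*T) = -3.454
Step 4: z = exp(-3.454) = 0.03161

0.03161


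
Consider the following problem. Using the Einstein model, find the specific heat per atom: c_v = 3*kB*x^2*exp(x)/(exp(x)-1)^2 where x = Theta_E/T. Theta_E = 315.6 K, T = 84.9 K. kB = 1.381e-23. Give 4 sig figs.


Step 1: x = Theta_E/T = 315.6/84.9 = 3.717
Step 2: x^2 = 13.82
Step 3: exp(x) = 41.15
Step 4: c_v = 3*1.381e-23*13.82*41.15/(41.15-1)^2 = 1.461e-23

1.461e-23


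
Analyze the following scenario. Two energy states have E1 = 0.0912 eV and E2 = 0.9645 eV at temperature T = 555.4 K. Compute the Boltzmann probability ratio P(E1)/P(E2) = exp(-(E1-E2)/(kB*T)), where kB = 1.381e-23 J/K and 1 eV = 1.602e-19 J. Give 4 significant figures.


Step 1: Compute energy difference dE = E1 - E2 = 0.0912 - 0.9645 = -0.8733 eV
Step 2: Convert to Joules: dE_J = -0.8733 * 1.602e-19 = -1.399e-19 J
Step 3: Compute exponent = -dE_J / (kB * T) = -(-1.399e-19) / (1.381e-23 * 555.4) = 18.24
Step 4: P(E1)/P(E2) = exp(18.24) = 8.348e+07

8.348e+07


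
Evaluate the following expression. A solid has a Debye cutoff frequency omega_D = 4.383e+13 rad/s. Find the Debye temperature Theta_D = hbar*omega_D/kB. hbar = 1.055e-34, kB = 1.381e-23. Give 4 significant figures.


Step 1: hbar*omega_D = 1.055e-34 * 4.383e+13 = 4.624e-21 J
Step 2: Theta_D = 4.624e-21 / 1.381e-23
Step 3: Theta_D = 334.8 K

334.8


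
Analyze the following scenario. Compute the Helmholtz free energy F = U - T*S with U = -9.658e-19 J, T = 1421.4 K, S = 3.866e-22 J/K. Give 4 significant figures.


Step 1: T*S = 1421.4 * 3.866e-22 = 5.495e-19 J
Step 2: F = U - T*S = -9.658e-19 - 5.495e-19
Step 3: F = -1.515e-18 J

-1.515e-18


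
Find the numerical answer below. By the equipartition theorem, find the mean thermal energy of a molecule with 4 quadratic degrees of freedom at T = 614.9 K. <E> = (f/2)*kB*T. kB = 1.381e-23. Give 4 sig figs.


Step 1: f/2 = 4/2 = 2
Step 2: kB*T = 1.381e-23 * 614.9 = 8.492e-21
Step 3: <E> = 2 * 8.492e-21 = 1.698e-20 J

1.698e-20


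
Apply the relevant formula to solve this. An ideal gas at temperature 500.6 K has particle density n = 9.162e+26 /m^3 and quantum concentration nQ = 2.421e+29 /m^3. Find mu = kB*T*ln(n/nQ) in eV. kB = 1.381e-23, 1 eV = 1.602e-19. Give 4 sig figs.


Step 1: n/nQ = 9.162e+26/2.421e+29 = 0.003784
Step 2: ln(n/nQ) = -5.577
Step 3: mu = kB*T*ln(n/nQ) = 6.913e-21*-5.577 = -3.855e-20 J
Step 4: Convert to eV: -3.855e-20/1.602e-19 = -0.2407 eV

-0.2407


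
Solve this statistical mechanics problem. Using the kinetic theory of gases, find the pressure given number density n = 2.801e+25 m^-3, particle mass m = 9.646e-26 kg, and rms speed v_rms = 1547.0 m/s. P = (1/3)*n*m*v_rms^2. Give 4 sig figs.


Step 1: v_rms^2 = 1547.0^2 = 2.393e+06
Step 2: n*m = 2.801e+25*9.646e-26 = 2.702
Step 3: P = (1/3)*2.702*2.393e+06 = 2.155e+06 Pa

2.155e+06


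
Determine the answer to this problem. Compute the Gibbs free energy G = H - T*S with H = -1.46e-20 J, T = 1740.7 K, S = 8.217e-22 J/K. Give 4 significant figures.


Step 1: T*S = 1740.7 * 8.217e-22 = 1.43e-18 J
Step 2: G = H - T*S = -1.46e-20 - 1.43e-18
Step 3: G = -1.445e-18 J

-1.445e-18


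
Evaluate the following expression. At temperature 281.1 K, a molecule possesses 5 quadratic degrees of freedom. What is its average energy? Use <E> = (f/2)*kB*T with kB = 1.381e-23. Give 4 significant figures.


Step 1: f/2 = 5/2 = 2.5
Step 2: kB*T = 1.381e-23 * 281.1 = 3.882e-21
Step 3: <E> = 2.5 * 3.882e-21 = 9.705e-21 J

9.705e-21


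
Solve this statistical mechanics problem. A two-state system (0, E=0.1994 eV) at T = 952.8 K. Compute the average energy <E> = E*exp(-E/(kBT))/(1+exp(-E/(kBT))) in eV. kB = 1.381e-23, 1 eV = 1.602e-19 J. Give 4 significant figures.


Step 1: beta*E = 0.1994*1.602e-19/(1.381e-23*952.8) = 2.428
Step 2: exp(-beta*E) = 0.08824
Step 3: <E> = 0.1994*0.08824/(1+0.08824) = 0.01617 eV

0.01617


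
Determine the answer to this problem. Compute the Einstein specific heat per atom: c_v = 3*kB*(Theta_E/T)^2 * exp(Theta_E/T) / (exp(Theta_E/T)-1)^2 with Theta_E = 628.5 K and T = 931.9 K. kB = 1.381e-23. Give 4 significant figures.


Step 1: x = Theta_E/T = 628.5/931.9 = 0.6744
Step 2: x^2 = 0.4549
Step 3: exp(x) = 1.963
Step 4: c_v = 3*1.381e-23*0.4549*1.963/(1.963-1)^2 = 3.989e-23

3.989e-23


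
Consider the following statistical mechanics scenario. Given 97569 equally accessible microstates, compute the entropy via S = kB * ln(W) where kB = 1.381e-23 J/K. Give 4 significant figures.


Step 1: ln(W) = ln(97569) = 11.49
Step 2: S = kB * ln(W) = 1.381e-23 * 11.49
Step 3: S = 1.587e-22 J/K

1.587e-22


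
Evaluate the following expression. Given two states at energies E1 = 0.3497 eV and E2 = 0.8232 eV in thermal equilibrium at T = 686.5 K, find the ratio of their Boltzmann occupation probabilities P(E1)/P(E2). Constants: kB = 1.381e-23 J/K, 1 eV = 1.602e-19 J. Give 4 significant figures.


Step 1: Compute energy difference dE = E1 - E2 = 0.3497 - 0.8232 = -0.4735 eV
Step 2: Convert to Joules: dE_J = -0.4735 * 1.602e-19 = -7.585e-20 J
Step 3: Compute exponent = -dE_J / (kB * T) = -(-7.585e-20) / (1.381e-23 * 686.5) = 8.001
Step 4: P(E1)/P(E2) = exp(8.001) = 2984

2984


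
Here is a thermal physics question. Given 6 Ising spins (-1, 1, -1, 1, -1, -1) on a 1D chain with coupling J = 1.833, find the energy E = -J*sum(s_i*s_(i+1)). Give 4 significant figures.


Step 1: Nearest-neighbor products: -1, -1, -1, -1, 1
Step 2: Sum of products = -3
Step 3: E = -1.833 * -3 = 5.499

5.499


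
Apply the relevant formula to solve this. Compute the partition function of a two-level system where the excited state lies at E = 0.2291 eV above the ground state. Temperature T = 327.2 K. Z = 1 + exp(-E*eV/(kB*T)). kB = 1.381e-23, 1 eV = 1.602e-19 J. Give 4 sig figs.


Step 1: Compute beta*E = E*eV/(kB*T) = 0.2291*1.602e-19/(1.381e-23*327.2) = 8.122
Step 2: exp(-beta*E) = exp(-8.122) = 0.0002968
Step 3: Z = 1 + 0.0002968 = 1

1


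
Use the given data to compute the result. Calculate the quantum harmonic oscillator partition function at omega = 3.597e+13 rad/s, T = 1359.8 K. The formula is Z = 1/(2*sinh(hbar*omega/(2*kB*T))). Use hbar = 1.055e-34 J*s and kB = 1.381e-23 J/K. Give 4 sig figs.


Step 1: Compute x = hbar*omega/(kB*T) = 1.055e-34*3.597e+13/(1.381e-23*1359.8) = 0.2021
Step 2: x/2 = 0.101
Step 3: sinh(x/2) = 0.1012
Step 4: Z = 1/(2*0.1012) = 4.94

4.94


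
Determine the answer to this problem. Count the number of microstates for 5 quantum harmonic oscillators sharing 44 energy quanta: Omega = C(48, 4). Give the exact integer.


Step 1: Use binomial coefficient C(48, 4)
Step 2: Numerator = 48! / 44!
Step 3: Denominator = 4!
Step 4: Omega = 194580

194580


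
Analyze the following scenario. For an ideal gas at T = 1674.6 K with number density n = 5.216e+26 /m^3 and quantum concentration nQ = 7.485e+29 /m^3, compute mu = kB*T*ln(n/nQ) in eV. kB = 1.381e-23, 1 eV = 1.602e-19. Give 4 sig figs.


Step 1: n/nQ = 5.216e+26/7.485e+29 = 0.0006969
Step 2: ln(n/nQ) = -7.269
Step 3: mu = kB*T*ln(n/nQ) = 2.313e-20*-7.269 = -1.681e-19 J
Step 4: Convert to eV: -1.681e-19/1.602e-19 = -1.049 eV

-1.049


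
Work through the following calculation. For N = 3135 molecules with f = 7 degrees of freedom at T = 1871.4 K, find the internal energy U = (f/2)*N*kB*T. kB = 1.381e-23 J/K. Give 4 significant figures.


Step 1: f/2 = 7/2 = 3.5
Step 2: N*kB*T = 3135*1.381e-23*1871.4 = 8.102e-17
Step 3: U = 3.5 * 8.102e-17 = 2.836e-16 J

2.836e-16


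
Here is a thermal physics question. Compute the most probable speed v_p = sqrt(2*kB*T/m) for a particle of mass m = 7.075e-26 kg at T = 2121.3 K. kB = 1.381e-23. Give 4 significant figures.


Step 1: Numerator = 2*kB*T = 2*1.381e-23*2121.3 = 5.859e-20
Step 2: Ratio = 5.859e-20 / 7.075e-26 = 8.281e+05
Step 3: v_p = sqrt(8.281e+05) = 910 m/s

910


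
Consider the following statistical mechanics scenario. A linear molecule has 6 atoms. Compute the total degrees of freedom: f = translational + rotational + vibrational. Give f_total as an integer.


Step 1: Translational DOF = 3
Step 2: Rotational DOF (linear) = 2
Step 3: Vibrational DOF = 3*6 - 5 = 13
Step 4: Total = 3 + 2 + 13 = 18

18


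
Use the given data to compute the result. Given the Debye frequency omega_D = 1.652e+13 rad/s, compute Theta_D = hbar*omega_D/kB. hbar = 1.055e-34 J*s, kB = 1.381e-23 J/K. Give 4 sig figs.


Step 1: hbar*omega_D = 1.055e-34 * 1.652e+13 = 1.743e-21 J
Step 2: Theta_D = 1.743e-21 / 1.381e-23
Step 3: Theta_D = 126.2 K

126.2


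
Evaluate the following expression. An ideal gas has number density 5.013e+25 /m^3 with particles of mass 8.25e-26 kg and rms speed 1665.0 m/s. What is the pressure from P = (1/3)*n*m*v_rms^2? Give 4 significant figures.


Step 1: v_rms^2 = 1665.0^2 = 2.772e+06
Step 2: n*m = 5.013e+25*8.25e-26 = 4.136
Step 3: P = (1/3)*4.136*2.772e+06 = 3.822e+06 Pa

3.822e+06


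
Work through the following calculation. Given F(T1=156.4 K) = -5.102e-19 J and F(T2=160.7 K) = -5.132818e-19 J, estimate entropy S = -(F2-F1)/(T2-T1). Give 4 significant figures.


Step 1: dF = F2 - F1 = -5.132818e-19 - (-5.102e-19) = -3.0818e-21 J
Step 2: dT = T2 - T1 = 160.7 - 156.4 = 4.3 K
Step 3: S = -dF/dT = -(-3.0818e-21)/4.3 = 7.167e-22 J/K

7.167e-22


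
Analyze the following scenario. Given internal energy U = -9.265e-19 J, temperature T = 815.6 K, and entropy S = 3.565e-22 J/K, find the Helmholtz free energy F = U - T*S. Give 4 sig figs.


Step 1: T*S = 815.6 * 3.565e-22 = 2.908e-19 J
Step 2: F = U - T*S = -9.265e-19 - 2.908e-19
Step 3: F = -1.217e-18 J

-1.217e-18


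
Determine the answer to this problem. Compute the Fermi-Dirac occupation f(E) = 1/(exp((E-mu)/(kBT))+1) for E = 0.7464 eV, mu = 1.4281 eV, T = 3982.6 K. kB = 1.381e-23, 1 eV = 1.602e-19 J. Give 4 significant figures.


Step 1: (E - mu) = 0.7464 - 1.4281 = -0.6817 eV
Step 2: Convert: (E-mu)*eV = -1.092e-19 J
Step 3: x = (E-mu)*eV/(kB*T) = -1.986
Step 4: f = 1/(exp(-1.986)+1) = 0.8793

0.8793


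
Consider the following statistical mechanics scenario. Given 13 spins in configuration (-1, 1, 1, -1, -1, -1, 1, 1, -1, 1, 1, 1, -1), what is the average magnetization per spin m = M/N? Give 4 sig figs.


Step 1: Count up spins (+1): 7, down spins (-1): 6
Step 2: Total magnetization M = 7 - 6 = 1
Step 3: m = M/N = 1/13 = 0.07692

0.07692


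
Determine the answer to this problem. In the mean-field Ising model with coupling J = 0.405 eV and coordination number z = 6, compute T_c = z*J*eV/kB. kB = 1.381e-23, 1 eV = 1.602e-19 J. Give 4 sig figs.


Step 1: z*J = 6*0.405 = 2.43 eV
Step 2: Convert to Joules: 2.43*1.602e-19 = 3.893e-19 J
Step 3: T_c = 3.893e-19 / 1.381e-23 = 2.819e+04 K

2.819e+04


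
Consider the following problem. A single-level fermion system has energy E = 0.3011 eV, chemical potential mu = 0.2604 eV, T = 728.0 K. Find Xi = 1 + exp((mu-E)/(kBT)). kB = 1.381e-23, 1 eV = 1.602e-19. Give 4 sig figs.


Step 1: (mu - E) = 0.2604 - 0.3011 = -0.0407 eV
Step 2: x = (mu-E)*eV/(kB*T) = -0.0407*1.602e-19/(1.381e-23*728.0) = -0.6485
Step 3: exp(x) = 0.5228
Step 4: Xi = 1 + 0.5228 = 1.523

1.523


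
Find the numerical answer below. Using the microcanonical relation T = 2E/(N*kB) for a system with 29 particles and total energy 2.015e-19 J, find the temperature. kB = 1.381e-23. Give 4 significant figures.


Step 1: Numerator = 2*E = 2*2.015e-19 = 4.03e-19 J
Step 2: Denominator = N*kB = 29*1.381e-23 = 4.005e-22
Step 3: T = 4.03e-19 / 4.005e-22 = 1006 K

1006


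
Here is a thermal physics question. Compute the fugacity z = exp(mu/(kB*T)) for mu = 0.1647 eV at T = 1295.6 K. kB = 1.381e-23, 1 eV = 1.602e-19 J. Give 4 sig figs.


Step 1: Convert mu to Joules: 0.1647*1.602e-19 = 2.638e-20 J
Step 2: kB*T = 1.381e-23*1295.6 = 1.789e-20 J
Step 3: mu/(kB*T) = 1.475
Step 4: z = exp(1.475) = 4.37

4.37


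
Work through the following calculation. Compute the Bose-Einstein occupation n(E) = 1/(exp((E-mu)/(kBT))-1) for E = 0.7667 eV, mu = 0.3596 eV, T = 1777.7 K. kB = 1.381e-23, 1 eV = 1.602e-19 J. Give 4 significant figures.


Step 1: (E - mu) = 0.4071 eV
Step 2: x = (E-mu)*eV/(kB*T) = 0.4071*1.602e-19/(1.381e-23*1777.7) = 2.657
Step 3: exp(x) = 14.25
Step 4: n = 1/(exp(x)-1) = 0.07549

0.07549


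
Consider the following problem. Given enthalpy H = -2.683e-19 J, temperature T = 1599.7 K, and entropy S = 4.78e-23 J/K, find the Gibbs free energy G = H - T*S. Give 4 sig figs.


Step 1: T*S = 1599.7 * 4.78e-23 = 7.647e-20 J
Step 2: G = H - T*S = -2.683e-19 - 7.647e-20
Step 3: G = -3.448e-19 J

-3.448e-19


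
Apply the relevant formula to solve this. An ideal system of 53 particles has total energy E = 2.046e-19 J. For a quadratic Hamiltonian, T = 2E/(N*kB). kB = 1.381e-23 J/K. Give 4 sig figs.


Step 1: Numerator = 2*E = 2*2.046e-19 = 4.092e-19 J
Step 2: Denominator = N*kB = 53*1.381e-23 = 7.319e-22
Step 3: T = 4.092e-19 / 7.319e-22 = 559.1 K

559.1


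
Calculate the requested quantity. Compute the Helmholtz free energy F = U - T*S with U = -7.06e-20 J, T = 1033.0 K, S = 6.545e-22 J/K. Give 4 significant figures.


Step 1: T*S = 1033.0 * 6.545e-22 = 6.761e-19 J
Step 2: F = U - T*S = -7.06e-20 - 6.761e-19
Step 3: F = -7.467e-19 J

-7.467e-19
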